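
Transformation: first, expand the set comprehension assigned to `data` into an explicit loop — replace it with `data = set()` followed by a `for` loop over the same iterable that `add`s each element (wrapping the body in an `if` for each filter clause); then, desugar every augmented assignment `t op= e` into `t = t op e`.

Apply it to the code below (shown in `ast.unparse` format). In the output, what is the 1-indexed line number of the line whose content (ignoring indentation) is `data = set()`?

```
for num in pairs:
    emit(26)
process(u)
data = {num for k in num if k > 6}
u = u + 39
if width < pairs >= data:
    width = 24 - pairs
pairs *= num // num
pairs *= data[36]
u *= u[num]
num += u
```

4

Transformed code:
for num in pairs:
    emit(26)
process(u)
data = set()
for k in num:
    if k > 6:
        data.add(num)
u = u + 39
if width < pairs >= data:
    width = 24 - pairs
pairs = pairs * (num // num)
pairs = pairs * data[36]
u = u * u[num]
num = num + u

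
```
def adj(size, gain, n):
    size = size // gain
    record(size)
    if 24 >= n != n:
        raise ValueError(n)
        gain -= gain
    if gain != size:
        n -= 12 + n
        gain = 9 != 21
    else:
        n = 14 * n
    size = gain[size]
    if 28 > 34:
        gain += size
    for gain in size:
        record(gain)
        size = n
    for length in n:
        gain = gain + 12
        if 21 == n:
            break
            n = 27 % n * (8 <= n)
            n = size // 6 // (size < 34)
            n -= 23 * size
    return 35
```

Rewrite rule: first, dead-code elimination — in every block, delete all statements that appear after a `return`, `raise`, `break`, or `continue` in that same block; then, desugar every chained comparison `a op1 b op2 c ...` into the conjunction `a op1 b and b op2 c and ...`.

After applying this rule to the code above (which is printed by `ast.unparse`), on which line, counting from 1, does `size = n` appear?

16

Transformed code:
def adj(size, gain, n):
    size = size // gain
    record(size)
    if 24 >= n and n != n:
        raise ValueError(n)
    if gain != size:
        n -= 12 + n
        gain = 9 != 21
    else:
        n = 14 * n
    size = gain[size]
    if 28 > 34:
        gain += size
    for gain in size:
        record(gain)
        size = n
    for length in n:
        gain = gain + 12
        if 21 == n:
            break
    return 35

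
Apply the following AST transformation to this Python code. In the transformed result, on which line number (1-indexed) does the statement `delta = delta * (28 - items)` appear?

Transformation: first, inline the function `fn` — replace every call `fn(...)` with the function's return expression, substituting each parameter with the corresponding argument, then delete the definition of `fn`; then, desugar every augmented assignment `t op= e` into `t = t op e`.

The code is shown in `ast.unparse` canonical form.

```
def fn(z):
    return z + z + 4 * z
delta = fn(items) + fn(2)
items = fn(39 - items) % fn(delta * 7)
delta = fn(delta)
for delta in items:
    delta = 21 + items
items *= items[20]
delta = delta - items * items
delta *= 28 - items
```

8

Transformed code:
delta = items + items + 4 * items + (2 + 2 + 4 * 2)
items = (39 - items + (39 - items) + 4 * (39 - items)) % (delta * 7 + delta * 7 + 4 * (delta * 7))
delta = delta + delta + 4 * delta
for delta in items:
    delta = 21 + items
items = items * items[20]
delta = delta - items * items
delta = delta * (28 - items)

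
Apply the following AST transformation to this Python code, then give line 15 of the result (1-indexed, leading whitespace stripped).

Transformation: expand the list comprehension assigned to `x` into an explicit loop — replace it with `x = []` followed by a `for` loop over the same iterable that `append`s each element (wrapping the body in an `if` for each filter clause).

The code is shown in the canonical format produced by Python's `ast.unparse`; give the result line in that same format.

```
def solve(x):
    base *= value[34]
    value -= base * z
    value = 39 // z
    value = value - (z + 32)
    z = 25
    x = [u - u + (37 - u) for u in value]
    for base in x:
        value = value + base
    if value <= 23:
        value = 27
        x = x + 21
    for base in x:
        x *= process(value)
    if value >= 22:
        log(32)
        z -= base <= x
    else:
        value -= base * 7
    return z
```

for base in x:

Transformed code:
def solve(x):
    base *= value[34]
    value -= base * z
    value = 39 // z
    value = value - (z + 32)
    z = 25
    x = []
    for u in value:
        x.append(u - u + (37 - u))
    for base in x:
        value = value + base
    if value <= 23:
        value = 27
        x = x + 21
    for base in x:
        x *= process(value)
    if value >= 22:
        log(32)
        z -= base <= x
    else:
        value -= base * 7
    return z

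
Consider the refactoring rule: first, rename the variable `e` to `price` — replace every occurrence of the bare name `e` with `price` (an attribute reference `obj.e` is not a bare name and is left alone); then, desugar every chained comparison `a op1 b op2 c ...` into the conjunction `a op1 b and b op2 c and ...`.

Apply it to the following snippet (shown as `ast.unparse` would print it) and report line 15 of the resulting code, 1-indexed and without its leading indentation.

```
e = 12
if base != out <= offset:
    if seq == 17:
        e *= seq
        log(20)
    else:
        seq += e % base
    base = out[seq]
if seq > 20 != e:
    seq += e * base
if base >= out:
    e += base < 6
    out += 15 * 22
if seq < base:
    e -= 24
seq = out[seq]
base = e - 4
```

Transformed code:
price = 12
if base != out and out <= offset:
    if seq == 17:
        price *= seq
        log(20)
    else:
        seq += price % base
    base = out[seq]
if seq > 20 and 20 != price:
    seq += price * base
if base >= out:
    price += base < 6
    out += 15 * 22
if seq < base:
    price -= 24
seq = out[seq]
base = price - 4

price -= 24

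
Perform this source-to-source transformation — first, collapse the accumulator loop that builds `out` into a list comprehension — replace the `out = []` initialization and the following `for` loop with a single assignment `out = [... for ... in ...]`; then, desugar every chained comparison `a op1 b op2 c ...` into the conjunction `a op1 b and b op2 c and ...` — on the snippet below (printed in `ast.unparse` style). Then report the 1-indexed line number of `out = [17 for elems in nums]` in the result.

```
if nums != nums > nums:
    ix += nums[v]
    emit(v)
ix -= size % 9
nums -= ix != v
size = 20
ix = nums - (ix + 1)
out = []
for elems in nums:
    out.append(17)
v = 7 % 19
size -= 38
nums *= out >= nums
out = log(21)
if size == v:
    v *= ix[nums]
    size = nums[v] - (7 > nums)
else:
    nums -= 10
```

8

Transformed code:
if nums != nums and nums > nums:
    ix += nums[v]
    emit(v)
ix -= size % 9
nums -= ix != v
size = 20
ix = nums - (ix + 1)
out = [17 for elems in nums]
v = 7 % 19
size -= 38
nums *= out >= nums
out = log(21)
if size == v:
    v *= ix[nums]
    size = nums[v] - (7 > nums)
else:
    nums -= 10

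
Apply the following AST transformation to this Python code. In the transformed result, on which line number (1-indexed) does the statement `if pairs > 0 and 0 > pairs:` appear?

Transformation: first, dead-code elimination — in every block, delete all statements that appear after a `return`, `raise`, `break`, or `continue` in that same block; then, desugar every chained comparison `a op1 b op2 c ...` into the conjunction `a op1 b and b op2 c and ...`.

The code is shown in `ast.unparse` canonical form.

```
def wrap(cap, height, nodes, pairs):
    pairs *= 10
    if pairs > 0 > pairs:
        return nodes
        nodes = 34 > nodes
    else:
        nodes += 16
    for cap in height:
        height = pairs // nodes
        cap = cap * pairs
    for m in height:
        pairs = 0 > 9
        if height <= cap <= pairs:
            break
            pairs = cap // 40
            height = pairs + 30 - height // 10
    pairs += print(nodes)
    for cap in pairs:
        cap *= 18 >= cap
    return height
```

Transformed code:
def wrap(cap, height, nodes, pairs):
    pairs *= 10
    if pairs > 0 and 0 > pairs:
        return nodes
    else:
        nodes += 16
    for cap in height:
        height = pairs // nodes
        cap = cap * pairs
    for m in height:
        pairs = 0 > 9
        if height <= cap and cap <= pairs:
            break
    pairs += print(nodes)
    for cap in pairs:
        cap *= 18 >= cap
    return height

3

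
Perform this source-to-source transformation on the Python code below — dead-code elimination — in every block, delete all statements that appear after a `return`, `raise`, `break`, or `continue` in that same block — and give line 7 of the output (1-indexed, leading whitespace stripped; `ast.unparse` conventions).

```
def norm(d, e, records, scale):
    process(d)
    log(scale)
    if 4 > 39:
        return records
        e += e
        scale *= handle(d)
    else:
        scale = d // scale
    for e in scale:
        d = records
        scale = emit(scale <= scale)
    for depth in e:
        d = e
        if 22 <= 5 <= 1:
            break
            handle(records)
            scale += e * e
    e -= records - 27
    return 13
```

Transformed code:
def norm(d, e, records, scale):
    process(d)
    log(scale)
    if 4 > 39:
        return records
    else:
        scale = d // scale
    for e in scale:
        d = records
        scale = emit(scale <= scale)
    for depth in e:
        d = e
        if 22 <= 5 <= 1:
            break
    e -= records - 27
    return 13

scale = d // scale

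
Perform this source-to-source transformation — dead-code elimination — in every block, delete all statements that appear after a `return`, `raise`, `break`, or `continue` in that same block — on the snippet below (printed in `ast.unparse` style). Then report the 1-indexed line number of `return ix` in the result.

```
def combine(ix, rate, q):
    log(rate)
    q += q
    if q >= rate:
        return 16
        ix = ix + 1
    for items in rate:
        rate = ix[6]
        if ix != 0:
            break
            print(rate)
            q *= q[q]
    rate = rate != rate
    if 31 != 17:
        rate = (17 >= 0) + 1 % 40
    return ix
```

13

Transformed code:
def combine(ix, rate, q):
    log(rate)
    q += q
    if q >= rate:
        return 16
    for items in rate:
        rate = ix[6]
        if ix != 0:
            break
    rate = rate != rate
    if 31 != 17:
        rate = (17 >= 0) + 1 % 40
    return ix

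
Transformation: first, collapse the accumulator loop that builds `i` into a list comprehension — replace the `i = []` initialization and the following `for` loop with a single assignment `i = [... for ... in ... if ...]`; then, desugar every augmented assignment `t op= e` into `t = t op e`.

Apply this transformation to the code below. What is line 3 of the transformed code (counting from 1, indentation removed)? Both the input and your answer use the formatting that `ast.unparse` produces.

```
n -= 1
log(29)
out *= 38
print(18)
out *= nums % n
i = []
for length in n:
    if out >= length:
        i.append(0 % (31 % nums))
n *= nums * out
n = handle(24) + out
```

Transformed code:
n = n - 1
log(29)
out = out * 38
print(18)
out = out * (nums % n)
i = [0 % (31 % nums) for length in n if out >= length]
n = n * (nums * out)
n = handle(24) + out

out = out * 38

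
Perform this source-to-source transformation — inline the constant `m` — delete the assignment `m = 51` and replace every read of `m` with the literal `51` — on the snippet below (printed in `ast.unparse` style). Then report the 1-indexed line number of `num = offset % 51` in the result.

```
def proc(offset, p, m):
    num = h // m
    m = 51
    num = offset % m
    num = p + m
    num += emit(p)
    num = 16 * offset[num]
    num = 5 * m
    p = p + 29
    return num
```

Transformed code:
def proc(offset, p, m):
    num = h // 51
    num = offset % 51
    num = p + 51
    num += emit(p)
    num = 16 * offset[num]
    num = 5 * 51
    p = p + 29
    return num

3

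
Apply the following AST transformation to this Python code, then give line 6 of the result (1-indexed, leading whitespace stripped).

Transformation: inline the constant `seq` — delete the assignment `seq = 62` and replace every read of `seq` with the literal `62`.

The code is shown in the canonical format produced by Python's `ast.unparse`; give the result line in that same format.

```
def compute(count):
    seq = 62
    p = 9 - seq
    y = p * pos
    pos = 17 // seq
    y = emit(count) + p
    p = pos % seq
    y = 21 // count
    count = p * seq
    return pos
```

p = pos % 62

Transformed code:
def compute(count):
    p = 9 - 62
    y = p * pos
    pos = 17 // 62
    y = emit(count) + p
    p = pos % 62
    y = 21 // count
    count = p * 62
    return pos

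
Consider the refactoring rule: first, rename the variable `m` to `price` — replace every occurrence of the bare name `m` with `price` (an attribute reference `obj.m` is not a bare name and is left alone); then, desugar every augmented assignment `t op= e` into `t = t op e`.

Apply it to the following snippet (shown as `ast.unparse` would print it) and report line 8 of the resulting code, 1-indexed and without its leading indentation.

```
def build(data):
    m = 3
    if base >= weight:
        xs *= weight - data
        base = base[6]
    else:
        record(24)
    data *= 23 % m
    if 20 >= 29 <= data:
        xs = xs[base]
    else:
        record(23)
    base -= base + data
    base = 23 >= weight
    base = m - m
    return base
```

data = data * (23 % price)

Transformed code:
def build(data):
    price = 3
    if base >= weight:
        xs = xs * (weight - data)
        base = base[6]
    else:
        record(24)
    data = data * (23 % price)
    if 20 >= 29 <= data:
        xs = xs[base]
    else:
        record(23)
    base = base - (base + data)
    base = 23 >= weight
    base = price - price
    return base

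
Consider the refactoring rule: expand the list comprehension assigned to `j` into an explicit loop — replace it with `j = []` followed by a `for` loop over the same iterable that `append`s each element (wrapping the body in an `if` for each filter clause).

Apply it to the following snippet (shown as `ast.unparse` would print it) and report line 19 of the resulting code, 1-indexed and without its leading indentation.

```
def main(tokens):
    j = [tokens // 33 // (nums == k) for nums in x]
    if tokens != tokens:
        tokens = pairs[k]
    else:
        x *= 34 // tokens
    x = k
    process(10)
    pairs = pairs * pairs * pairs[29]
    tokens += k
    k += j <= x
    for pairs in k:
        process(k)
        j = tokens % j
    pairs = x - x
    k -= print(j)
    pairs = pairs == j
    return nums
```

Transformed code:
def main(tokens):
    j = []
    for nums in x:
        j.append(tokens // 33 // (nums == k))
    if tokens != tokens:
        tokens = pairs[k]
    else:
        x *= 34 // tokens
    x = k
    process(10)
    pairs = pairs * pairs * pairs[29]
    tokens += k
    k += j <= x
    for pairs in k:
        process(k)
        j = tokens % j
    pairs = x - x
    k -= print(j)
    pairs = pairs == j
    return nums

pairs = pairs == j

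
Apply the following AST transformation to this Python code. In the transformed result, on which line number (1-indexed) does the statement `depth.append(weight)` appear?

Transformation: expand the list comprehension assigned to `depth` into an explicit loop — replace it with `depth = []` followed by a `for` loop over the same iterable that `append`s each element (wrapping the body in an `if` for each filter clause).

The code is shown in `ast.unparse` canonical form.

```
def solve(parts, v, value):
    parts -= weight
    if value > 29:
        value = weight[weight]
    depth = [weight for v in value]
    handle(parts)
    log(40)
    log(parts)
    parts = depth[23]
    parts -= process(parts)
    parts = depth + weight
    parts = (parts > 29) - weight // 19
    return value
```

7

Transformed code:
def solve(parts, v, value):
    parts -= weight
    if value > 29:
        value = weight[weight]
    depth = []
    for v in value:
        depth.append(weight)
    handle(parts)
    log(40)
    log(parts)
    parts = depth[23]
    parts -= process(parts)
    parts = depth + weight
    parts = (parts > 29) - weight // 19
    return value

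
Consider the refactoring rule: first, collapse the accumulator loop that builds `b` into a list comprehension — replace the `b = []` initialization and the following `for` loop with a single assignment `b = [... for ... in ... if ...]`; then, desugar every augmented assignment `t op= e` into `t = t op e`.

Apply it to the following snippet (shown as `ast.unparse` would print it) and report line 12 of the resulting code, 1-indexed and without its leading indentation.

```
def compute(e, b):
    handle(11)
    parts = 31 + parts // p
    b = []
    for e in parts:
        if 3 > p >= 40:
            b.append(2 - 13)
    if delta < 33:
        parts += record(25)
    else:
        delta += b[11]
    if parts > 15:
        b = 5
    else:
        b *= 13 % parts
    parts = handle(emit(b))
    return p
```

b = b * (13 % parts)

Transformed code:
def compute(e, b):
    handle(11)
    parts = 31 + parts // p
    b = [2 - 13 for e in parts if 3 > p >= 40]
    if delta < 33:
        parts = parts + record(25)
    else:
        delta = delta + b[11]
    if parts > 15:
        b = 5
    else:
        b = b * (13 % parts)
    parts = handle(emit(b))
    return p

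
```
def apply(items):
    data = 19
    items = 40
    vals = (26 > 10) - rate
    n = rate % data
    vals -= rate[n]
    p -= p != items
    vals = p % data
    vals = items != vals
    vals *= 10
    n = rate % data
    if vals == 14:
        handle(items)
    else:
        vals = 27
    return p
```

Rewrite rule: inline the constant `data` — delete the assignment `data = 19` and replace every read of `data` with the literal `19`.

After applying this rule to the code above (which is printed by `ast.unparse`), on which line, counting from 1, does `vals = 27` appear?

14

Transformed code:
def apply(items):
    items = 40
    vals = (26 > 10) - rate
    n = rate % 19
    vals -= rate[n]
    p -= p != items
    vals = p % 19
    vals = items != vals
    vals *= 10
    n = rate % 19
    if vals == 14:
        handle(items)
    else:
        vals = 27
    return p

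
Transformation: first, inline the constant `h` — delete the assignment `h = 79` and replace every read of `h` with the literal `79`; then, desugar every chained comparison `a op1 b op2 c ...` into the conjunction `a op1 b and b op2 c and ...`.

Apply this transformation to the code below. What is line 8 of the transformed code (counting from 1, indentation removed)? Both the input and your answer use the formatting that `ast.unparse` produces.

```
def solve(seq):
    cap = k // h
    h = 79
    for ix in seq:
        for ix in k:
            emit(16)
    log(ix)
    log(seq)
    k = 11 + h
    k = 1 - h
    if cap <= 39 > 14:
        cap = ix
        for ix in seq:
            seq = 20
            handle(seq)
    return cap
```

k = 11 + 79

Transformed code:
def solve(seq):
    cap = k // 79
    for ix in seq:
        for ix in k:
            emit(16)
    log(ix)
    log(seq)
    k = 11 + 79
    k = 1 - 79
    if cap <= 39 and 39 > 14:
        cap = ix
        for ix in seq:
            seq = 20
            handle(seq)
    return cap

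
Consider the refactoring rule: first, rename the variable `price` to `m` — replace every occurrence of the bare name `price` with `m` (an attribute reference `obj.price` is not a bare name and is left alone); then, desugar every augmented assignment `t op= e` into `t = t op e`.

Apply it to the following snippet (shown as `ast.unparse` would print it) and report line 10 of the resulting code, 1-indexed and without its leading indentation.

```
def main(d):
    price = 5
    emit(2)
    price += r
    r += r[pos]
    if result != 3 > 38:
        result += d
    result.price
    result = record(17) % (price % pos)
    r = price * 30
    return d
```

r = m * 30

Transformed code:
def main(d):
    m = 5
    emit(2)
    m = m + r
    r = r + r[pos]
    if result != 3 > 38:
        result = result + d
    result.price
    result = record(17) % (m % pos)
    r = m * 30
    return d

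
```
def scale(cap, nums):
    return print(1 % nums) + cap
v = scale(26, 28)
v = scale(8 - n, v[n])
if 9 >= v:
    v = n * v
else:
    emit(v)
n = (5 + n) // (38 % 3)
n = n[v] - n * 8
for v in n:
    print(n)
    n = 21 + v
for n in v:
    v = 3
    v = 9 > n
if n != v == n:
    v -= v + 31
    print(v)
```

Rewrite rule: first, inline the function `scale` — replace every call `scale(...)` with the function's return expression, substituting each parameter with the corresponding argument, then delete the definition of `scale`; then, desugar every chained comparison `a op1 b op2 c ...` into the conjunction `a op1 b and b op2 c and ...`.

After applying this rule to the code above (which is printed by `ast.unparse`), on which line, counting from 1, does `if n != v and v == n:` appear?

Transformed code:
v = print(1 % 28) + 26
v = print(1 % v[n]) + (8 - n)
if 9 >= v:
    v = n * v
else:
    emit(v)
n = (5 + n) // (38 % 3)
n = n[v] - n * 8
for v in n:
    print(n)
    n = 21 + v
for n in v:
    v = 3
    v = 9 > n
if n != v and v == n:
    v -= v + 31
    print(v)

15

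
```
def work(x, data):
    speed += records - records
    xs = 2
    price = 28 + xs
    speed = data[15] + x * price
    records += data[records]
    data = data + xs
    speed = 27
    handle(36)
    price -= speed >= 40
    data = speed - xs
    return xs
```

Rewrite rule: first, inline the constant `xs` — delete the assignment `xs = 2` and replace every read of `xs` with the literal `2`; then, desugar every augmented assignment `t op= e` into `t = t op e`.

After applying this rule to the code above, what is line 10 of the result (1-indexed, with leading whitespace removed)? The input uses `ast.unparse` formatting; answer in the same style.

Transformed code:
def work(x, data):
    speed = speed + (records - records)
    price = 28 + 2
    speed = data[15] + x * price
    records = records + data[records]
    data = data + 2
    speed = 27
    handle(36)
    price = price - (speed >= 40)
    data = speed - 2
    return 2

data = speed - 2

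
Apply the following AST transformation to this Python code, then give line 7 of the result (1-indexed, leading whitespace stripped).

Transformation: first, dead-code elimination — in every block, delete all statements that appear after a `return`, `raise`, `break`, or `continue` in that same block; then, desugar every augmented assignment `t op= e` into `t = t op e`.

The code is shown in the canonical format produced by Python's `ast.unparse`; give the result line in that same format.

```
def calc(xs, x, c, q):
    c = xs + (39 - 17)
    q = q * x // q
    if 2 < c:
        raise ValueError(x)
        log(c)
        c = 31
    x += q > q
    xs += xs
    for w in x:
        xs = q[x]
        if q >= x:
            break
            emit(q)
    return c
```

Transformed code:
def calc(xs, x, c, q):
    c = xs + (39 - 17)
    q = q * x // q
    if 2 < c:
        raise ValueError(x)
    x = x + (q > q)
    xs = xs + xs
    for w in x:
        xs = q[x]
        if q >= x:
            break
    return c

xs = xs + xs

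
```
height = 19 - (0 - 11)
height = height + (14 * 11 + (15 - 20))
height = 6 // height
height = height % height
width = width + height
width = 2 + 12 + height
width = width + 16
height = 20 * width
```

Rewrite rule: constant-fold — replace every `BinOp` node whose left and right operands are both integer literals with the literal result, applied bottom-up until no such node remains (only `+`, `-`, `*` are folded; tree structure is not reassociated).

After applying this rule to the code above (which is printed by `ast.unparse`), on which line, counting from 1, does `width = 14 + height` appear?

6

Transformed code:
height = 30
height = height + 149
height = 6 // height
height = height % height
width = width + height
width = 14 + height
width = width + 16
height = 20 * width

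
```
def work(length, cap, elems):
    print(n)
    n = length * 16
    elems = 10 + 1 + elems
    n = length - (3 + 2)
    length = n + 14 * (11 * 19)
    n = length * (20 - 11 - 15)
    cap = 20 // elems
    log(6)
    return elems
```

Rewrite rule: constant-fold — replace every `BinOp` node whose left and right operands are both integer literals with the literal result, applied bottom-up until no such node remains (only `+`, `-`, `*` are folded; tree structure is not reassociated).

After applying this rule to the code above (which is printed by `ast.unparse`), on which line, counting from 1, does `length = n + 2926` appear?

6

Transformed code:
def work(length, cap, elems):
    print(n)
    n = length * 16
    elems = 11 + elems
    n = length - 5
    length = n + 2926
    n = length * -6
    cap = 20 // elems
    log(6)
    return elems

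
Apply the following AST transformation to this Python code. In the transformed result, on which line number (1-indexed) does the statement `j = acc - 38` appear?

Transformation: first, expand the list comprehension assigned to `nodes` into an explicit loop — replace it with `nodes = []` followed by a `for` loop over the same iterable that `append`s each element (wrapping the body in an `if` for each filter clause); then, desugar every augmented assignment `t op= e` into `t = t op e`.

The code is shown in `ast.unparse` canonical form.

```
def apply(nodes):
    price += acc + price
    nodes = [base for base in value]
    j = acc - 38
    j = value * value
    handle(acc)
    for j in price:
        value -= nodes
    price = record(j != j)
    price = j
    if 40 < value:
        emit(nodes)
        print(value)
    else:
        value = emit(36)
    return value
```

Transformed code:
def apply(nodes):
    price = price + (acc + price)
    nodes = []
    for base in value:
        nodes.append(base)
    j = acc - 38
    j = value * value
    handle(acc)
    for j in price:
        value = value - nodes
    price = record(j != j)
    price = j
    if 40 < value:
        emit(nodes)
        print(value)
    else:
        value = emit(36)
    return value

6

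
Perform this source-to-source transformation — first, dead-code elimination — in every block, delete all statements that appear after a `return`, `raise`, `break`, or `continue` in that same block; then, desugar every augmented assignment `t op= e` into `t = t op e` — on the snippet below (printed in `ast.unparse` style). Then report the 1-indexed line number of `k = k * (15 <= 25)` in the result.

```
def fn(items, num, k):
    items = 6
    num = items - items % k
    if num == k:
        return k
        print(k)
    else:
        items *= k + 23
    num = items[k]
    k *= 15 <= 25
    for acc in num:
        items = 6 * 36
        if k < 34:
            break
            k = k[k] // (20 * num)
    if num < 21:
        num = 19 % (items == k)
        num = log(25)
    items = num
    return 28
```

9

Transformed code:
def fn(items, num, k):
    items = 6
    num = items - items % k
    if num == k:
        return k
    else:
        items = items * (k + 23)
    num = items[k]
    k = k * (15 <= 25)
    for acc in num:
        items = 6 * 36
        if k < 34:
            break
    if num < 21:
        num = 19 % (items == k)
        num = log(25)
    items = num
    return 28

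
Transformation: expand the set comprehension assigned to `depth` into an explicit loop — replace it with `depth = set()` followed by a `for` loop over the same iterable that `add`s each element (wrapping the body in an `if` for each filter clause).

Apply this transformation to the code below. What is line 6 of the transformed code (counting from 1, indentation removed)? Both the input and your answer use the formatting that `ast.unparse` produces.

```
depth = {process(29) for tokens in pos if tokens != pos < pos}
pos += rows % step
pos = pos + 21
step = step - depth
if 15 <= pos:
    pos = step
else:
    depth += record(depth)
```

Transformed code:
depth = set()
for tokens in pos:
    if tokens != pos < pos:
        depth.add(process(29))
pos += rows % step
pos = pos + 21
step = step - depth
if 15 <= pos:
    pos = step
else:
    depth += record(depth)

pos = pos + 21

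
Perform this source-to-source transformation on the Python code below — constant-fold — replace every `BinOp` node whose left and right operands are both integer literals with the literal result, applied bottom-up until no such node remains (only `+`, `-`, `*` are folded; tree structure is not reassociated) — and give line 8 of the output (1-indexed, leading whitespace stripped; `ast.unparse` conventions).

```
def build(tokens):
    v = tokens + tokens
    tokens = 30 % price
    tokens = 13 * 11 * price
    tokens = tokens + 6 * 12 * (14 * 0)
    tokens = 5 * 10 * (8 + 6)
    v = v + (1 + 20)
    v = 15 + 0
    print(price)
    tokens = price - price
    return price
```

v = 15

Transformed code:
def build(tokens):
    v = tokens + tokens
    tokens = 30 % price
    tokens = 143 * price
    tokens = tokens + 0
    tokens = 700
    v = v + 21
    v = 15
    print(price)
    tokens = price - price
    return price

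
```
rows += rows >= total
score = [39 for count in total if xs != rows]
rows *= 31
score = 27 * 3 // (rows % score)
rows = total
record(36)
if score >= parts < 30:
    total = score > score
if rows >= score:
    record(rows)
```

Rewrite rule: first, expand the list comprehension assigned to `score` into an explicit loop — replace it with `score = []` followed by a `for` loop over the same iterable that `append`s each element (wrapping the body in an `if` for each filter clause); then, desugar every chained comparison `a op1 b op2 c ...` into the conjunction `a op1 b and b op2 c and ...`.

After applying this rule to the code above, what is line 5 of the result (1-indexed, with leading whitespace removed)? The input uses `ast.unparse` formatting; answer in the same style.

Transformed code:
rows += rows >= total
score = []
for count in total:
    if xs != rows:
        score.append(39)
rows *= 31
score = 27 * 3 // (rows % score)
rows = total
record(36)
if score >= parts and parts < 30:
    total = score > score
if rows >= score:
    record(rows)

score.append(39)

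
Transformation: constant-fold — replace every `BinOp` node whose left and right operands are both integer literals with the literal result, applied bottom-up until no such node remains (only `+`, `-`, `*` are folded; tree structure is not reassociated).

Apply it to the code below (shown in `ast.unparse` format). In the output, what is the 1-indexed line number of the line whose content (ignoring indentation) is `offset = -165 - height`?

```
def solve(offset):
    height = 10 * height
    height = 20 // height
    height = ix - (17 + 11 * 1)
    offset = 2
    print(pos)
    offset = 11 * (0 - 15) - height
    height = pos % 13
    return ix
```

7

Transformed code:
def solve(offset):
    height = 10 * height
    height = 20 // height
    height = ix - 28
    offset = 2
    print(pos)
    offset = -165 - height
    height = pos % 13
    return ix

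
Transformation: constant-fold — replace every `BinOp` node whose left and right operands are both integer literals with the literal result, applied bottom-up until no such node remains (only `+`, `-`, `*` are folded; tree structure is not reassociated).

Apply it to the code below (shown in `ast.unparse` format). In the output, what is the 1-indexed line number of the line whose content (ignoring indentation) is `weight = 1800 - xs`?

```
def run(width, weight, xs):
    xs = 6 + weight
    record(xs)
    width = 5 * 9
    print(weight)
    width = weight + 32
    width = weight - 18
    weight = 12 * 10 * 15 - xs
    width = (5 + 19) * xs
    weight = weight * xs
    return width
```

8

Transformed code:
def run(width, weight, xs):
    xs = 6 + weight
    record(xs)
    width = 45
    print(weight)
    width = weight + 32
    width = weight - 18
    weight = 1800 - xs
    width = 24 * xs
    weight = weight * xs
    return width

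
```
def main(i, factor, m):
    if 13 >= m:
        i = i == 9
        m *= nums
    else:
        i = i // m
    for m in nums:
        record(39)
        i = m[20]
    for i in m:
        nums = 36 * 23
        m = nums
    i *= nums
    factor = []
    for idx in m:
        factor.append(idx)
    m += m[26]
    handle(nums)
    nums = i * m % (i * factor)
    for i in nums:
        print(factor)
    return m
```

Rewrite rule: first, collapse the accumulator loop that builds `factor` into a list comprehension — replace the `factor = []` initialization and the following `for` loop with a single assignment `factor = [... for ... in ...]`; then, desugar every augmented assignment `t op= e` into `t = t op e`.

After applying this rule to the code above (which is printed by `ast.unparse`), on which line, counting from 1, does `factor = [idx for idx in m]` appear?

Transformed code:
def main(i, factor, m):
    if 13 >= m:
        i = i == 9
        m = m * nums
    else:
        i = i // m
    for m in nums:
        record(39)
        i = m[20]
    for i in m:
        nums = 36 * 23
        m = nums
    i = i * nums
    factor = [idx for idx in m]
    m = m + m[26]
    handle(nums)
    nums = i * m % (i * factor)
    for i in nums:
        print(factor)
    return m

14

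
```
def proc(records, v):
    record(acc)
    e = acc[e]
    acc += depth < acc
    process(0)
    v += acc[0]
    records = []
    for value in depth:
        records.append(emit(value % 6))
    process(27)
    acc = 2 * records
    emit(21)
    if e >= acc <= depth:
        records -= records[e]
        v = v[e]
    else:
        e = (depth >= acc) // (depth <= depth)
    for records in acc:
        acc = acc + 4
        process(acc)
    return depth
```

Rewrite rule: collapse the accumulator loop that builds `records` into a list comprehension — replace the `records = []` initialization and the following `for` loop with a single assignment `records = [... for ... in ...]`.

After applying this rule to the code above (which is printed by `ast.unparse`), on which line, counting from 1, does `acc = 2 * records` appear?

Transformed code:
def proc(records, v):
    record(acc)
    e = acc[e]
    acc += depth < acc
    process(0)
    v += acc[0]
    records = [emit(value % 6) for value in depth]
    process(27)
    acc = 2 * records
    emit(21)
    if e >= acc <= depth:
        records -= records[e]
        v = v[e]
    else:
        e = (depth >= acc) // (depth <= depth)
    for records in acc:
        acc = acc + 4
        process(acc)
    return depth

9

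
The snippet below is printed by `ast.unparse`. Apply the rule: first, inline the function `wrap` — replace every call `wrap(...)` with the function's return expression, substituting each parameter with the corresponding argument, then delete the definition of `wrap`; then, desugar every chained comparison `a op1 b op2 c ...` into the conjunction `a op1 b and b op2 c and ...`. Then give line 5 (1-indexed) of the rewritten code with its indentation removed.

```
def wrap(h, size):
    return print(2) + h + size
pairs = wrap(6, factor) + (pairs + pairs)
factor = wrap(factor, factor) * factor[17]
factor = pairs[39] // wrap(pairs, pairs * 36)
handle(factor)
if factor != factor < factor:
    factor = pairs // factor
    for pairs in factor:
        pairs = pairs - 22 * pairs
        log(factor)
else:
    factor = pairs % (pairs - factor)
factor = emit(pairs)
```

Transformed code:
pairs = print(2) + 6 + factor + (pairs + pairs)
factor = (print(2) + factor + factor) * factor[17]
factor = pairs[39] // (print(2) + pairs + pairs * 36)
handle(factor)
if factor != factor and factor < factor:
    factor = pairs // factor
    for pairs in factor:
        pairs = pairs - 22 * pairs
        log(factor)
else:
    factor = pairs % (pairs - factor)
factor = emit(pairs)

if factor != factor and factor < factor:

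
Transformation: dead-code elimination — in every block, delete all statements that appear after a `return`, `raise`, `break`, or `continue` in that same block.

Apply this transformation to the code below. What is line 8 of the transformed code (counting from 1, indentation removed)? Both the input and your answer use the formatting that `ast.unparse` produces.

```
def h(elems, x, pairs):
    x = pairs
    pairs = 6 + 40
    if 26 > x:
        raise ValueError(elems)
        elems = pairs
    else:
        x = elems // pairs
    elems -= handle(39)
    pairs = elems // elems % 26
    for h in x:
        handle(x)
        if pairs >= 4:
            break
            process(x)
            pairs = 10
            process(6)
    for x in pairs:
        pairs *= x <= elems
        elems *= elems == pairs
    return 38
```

elems -= handle(39)

Transformed code:
def h(elems, x, pairs):
    x = pairs
    pairs = 6 + 40
    if 26 > x:
        raise ValueError(elems)
    else:
        x = elems // pairs
    elems -= handle(39)
    pairs = elems // elems % 26
    for h in x:
        handle(x)
        if pairs >= 4:
            break
    for x in pairs:
        pairs *= x <= elems
        elems *= elems == pairs
    return 38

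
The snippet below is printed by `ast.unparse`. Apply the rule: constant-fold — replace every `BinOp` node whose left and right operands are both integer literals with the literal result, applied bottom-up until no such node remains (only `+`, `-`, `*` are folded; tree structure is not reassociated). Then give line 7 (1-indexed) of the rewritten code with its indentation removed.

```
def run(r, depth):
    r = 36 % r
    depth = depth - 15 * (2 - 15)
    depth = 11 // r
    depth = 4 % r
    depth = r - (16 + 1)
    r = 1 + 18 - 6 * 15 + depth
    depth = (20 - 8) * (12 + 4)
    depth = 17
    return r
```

Transformed code:
def run(r, depth):
    r = 36 % r
    depth = depth - -195
    depth = 11 // r
    depth = 4 % r
    depth = r - 17
    r = -71 + depth
    depth = 192
    depth = 17
    return r

r = -71 + depth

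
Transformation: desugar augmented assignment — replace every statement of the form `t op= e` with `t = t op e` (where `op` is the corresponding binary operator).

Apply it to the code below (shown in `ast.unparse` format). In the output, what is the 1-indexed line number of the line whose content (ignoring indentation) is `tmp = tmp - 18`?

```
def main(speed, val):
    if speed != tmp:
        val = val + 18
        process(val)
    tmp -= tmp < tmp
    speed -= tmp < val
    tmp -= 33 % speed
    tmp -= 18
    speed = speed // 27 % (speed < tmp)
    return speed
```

Transformed code:
def main(speed, val):
    if speed != tmp:
        val = val + 18
        process(val)
    tmp = tmp - (tmp < tmp)
    speed = speed - (tmp < val)
    tmp = tmp - 33 % speed
    tmp = tmp - 18
    speed = speed // 27 % (speed < tmp)
    return speed

8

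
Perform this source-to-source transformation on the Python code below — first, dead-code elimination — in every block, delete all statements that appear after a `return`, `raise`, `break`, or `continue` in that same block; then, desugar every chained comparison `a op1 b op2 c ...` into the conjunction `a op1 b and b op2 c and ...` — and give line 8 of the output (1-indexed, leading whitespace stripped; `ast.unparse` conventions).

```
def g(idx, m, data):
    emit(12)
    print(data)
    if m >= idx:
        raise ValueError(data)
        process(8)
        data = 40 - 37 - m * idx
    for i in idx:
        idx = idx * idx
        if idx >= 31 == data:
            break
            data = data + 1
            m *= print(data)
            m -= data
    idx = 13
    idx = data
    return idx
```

Transformed code:
def g(idx, m, data):
    emit(12)
    print(data)
    if m >= idx:
        raise ValueError(data)
    for i in idx:
        idx = idx * idx
        if idx >= 31 and 31 == data:
            break
    idx = 13
    idx = data
    return idx

if idx >= 31 and 31 == data: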